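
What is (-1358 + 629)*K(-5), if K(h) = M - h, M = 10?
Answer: -10935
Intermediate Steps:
K(h) = 10 - h
(-1358 + 629)*K(-5) = (-1358 + 629)*(10 - 1*(-5)) = -729*(10 + 5) = -729*15 = -10935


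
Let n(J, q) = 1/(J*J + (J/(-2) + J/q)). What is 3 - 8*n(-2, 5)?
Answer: 29/23 ≈ 1.2609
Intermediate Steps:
n(J, q) = 1/(J² - J/2 + J/q) (n(J, q) = 1/(J² + (J*(-½) + J/q)) = 1/(J² + (-J/2 + J/q)) = 1/(J² - J/2 + J/q))
3 - 8*n(-2, 5) = 3 - 16*5/((-2)*(2 - 1*5 + 2*(-2)*5)) = 3 - 16*5*(-1)/(2*(2 - 5 - 20)) = 3 - 16*5*(-1)/(2*(-23)) = 3 - 16*5*(-1)*(-1)/(2*23) = 3 - 8*5/23 = 3 - 40/23 = 29/23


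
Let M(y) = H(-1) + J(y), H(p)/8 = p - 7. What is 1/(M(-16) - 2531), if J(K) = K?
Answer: -1/2611 ≈ -0.00038300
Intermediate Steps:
H(p) = -56 + 8*p (H(p) = 8*(p - 7) = 8*(-7 + p) = -56 + 8*p)
M(y) = -64 + y (M(y) = (-56 + 8*(-1)) + y = (-56 - 8) + y = -64 + y)
1/(M(-16) - 2531) = 1/((-64 - 16) - 2531) = 1/(-80 - 2531) = 1/(-2611) = -1/2611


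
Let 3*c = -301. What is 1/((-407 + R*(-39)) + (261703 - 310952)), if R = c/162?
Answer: -162/8040359 ≈ -2.0148e-5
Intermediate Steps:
c = -301/3 (c = (⅓)*(-301) = -301/3 ≈ -100.33)
R = -301/486 (R = -301/3/162 = -301/3*1/162 = -301/486 ≈ -0.61934)
1/((-407 + R*(-39)) + (261703 - 310952)) = 1/((-407 - 301/486*(-39)) + (261703 - 310952)) = 1/((-407 + 3913/162) - 49249) = 1/(-62021/162 - 49249) = 1/(-8040359/162) = -162/8040359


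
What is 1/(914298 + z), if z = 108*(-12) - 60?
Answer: 1/912942 ≈ 1.0954e-6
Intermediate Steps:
z = -1356 (z = -1296 - 60 = -1356)
1/(914298 + z) = 1/(914298 - 1356) = 1/912942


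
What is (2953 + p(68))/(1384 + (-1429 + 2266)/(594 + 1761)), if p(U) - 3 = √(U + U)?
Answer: 2320460/1086719 + 1570*√34/1086719 ≈ 2.1437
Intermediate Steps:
p(U) = 3 + √2*√U (p(U) = 3 + √(U + U) = 3 + √(2*U) = 3 + √2*√U)
(2953 + p(68))/(1384 + (-1429 + 2266)/(594 + 1761)) = (2953 + (3 + √2*√68))/(1384 + (-1429 + 2266)/(594 + 1761)) = (2953 + (3 + √2*(2*√17)))/(1384 + 837/2355) = (2953 + (3 + 2*√34))/(1384 + 837*(1/2355)) = (2956 + 2*√34)/(1384 + 279/785) = (2956 + 2*√34)/(1086719/785) = (2956 + 2*√34)*(785/1086719) = 2320460/1086719 + 1570*√34/1086719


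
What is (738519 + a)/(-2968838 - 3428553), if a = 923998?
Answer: -1662517/6397391 ≈ -0.25987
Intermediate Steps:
(738519 + a)/(-2968838 - 3428553) = (738519 + 923998)/(-2968838 - 3428553) = 1662517/(-6397391) = 1662517*(-1/6397391) = -1662517/6397391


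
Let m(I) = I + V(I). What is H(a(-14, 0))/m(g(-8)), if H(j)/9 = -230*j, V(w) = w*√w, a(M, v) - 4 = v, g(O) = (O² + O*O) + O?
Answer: 69/119 - 138*√30/119 ≈ -5.7719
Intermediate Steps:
g(O) = O + 2*O² (g(O) = (O² + O²) + O = 2*O² + O = O + 2*O²)
a(M, v) = 4 + v
V(w) = w^(3/2)
H(j) = -2070*j (H(j) = 9*(-230*j) = -2070*j)
m(I) = I + I^(3/2)
H(a(-14, 0))/m(g(-8)) = (-2070*(4 + 0))/(-8*(1 + 2*(-8)) + (-8*(1 + 2*(-8)))^(3/2)) = (-2070*4)/(-8*(1 - 16) + (-8*(1 - 16))^(3/2)) = -8280/(-8*(-15) + (-8*(-15))^(3/2)) = -8280/(120 + 120^(3/2)) = -8280/(120 + 240*√30)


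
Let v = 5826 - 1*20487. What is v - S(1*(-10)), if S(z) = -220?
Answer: -14441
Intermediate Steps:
v = -14661 (v = 5826 - 20487 = -14661)
v - S(1*(-10)) = -14661 - 1*(-220) = -14661 + 220 = -14441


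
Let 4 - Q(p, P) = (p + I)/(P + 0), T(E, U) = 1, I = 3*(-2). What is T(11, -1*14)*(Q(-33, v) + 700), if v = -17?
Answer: 11929/17 ≈ 701.71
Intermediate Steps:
I = -6
Q(p, P) = 4 - (-6 + p)/P (Q(p, P) = 4 - (p - 6)/(P + 0) = 4 - (-6 + p)/P)
T(11, -1*14)*(Q(-33, v) + 700) = 1*((6 - 1*(-33) + 4*(-17))/(-17) + 700) = 1*(-(6 + 33 - 68)/17 + 700) = 1*(-1/17*(-29) + 700) = 1*(29/17 + 700) = 1*(11929/17) = 11929/17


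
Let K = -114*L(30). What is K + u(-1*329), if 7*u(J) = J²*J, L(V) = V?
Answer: -5090747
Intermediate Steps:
u(J) = J³/7 (u(J) = (J²*J)/7 = J³/7)
K = -3420 (K = -114*30 = -3420)
K + u(-1*329) = -3420 + (-1*329)³/7 = -3420 + (⅐)*(-329)³ = -3420 + (⅐)*(-35611289) = -3420 - 5087327 = -5090747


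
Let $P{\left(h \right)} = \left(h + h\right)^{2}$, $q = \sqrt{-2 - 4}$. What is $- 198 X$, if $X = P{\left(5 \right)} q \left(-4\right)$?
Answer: $79200 i \sqrt{6} \approx 1.94 \cdot 10^{5} i$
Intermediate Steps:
$q = i \sqrt{6}$ ($q = \sqrt{-6} = i \sqrt{6} \approx 2.4495 i$)
$P{\left(h \right)} = 4 h^{2}$ ($P{\left(h \right)} = \left(2 h\right)^{2} = 4 h^{2}$)
$X = - 400 i \sqrt{6}$ ($X = 4 \cdot 5^{2} i \sqrt{6} \left(-4\right) = 4 \cdot 25 i \sqrt{6} \left(-4\right) = 100 i \sqrt{6} \left(-4\right) = - 400 i \sqrt{6} \approx - 979.8 i$)
$- 198 X = - 198 \left(- 400 i \sqrt{6}\right) = 79200 i \sqrt{6}$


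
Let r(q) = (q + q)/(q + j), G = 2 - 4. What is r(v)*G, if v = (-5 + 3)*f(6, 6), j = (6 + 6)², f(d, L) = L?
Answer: 4/11 ≈ 0.36364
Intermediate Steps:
j = 144 (j = 12² = 144)
v = -12 (v = (-5 + 3)*6 = -2*6 = -12)
G = -2
r(q) = 2*q/(144 + q) (r(q) = (q + q)/(q + 144) = (2*q)/(144 + q) = 2*q/(144 + q))
r(v)*G = (2*(-12)/(144 - 12))*(-2) = (2*(-12)/132)*(-2) = (2*(-12)*(1/132))*(-2) = -2/11*(-2) = 4/11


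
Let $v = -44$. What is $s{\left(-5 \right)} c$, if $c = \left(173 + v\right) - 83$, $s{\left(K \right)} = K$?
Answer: $-230$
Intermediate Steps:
$c = 46$ ($c = \left(173 - 44\right) - 83 = 129 - 83 = 46$)
$s{\left(-5 \right)} c = \left(-5\right) 46 = -230$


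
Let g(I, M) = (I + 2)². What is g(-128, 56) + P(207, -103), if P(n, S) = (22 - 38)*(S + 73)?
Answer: 16356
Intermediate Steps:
g(I, M) = (2 + I)²
P(n, S) = -1168 - 16*S (P(n, S) = -16*(73 + S) = -1168 - 16*S)
g(-128, 56) + P(207, -103) = (2 - 128)² + (-1168 - 16*(-103)) = (-126)² + (-1168 + 1648) = 15876 + 480 = 16356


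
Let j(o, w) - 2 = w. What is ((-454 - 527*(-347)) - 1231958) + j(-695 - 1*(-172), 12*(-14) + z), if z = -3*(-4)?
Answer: -1049697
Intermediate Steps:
z = 12
j(o, w) = 2 + w
((-454 - 527*(-347)) - 1231958) + j(-695 - 1*(-172), 12*(-14) + z) = ((-454 - 527*(-347)) - 1231958) + (2 + (12*(-14) + 12)) = ((-454 + 182869) - 1231958) + (2 + (-168 + 12)) = (182415 - 1231958) + (2 - 156) = -1049543 - 154 = -1049697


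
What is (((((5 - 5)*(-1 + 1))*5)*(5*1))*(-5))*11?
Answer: 0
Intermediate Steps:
(((((5 - 5)*(-1 + 1))*5)*(5*1))*(-5))*11 = ((((0*0)*5)*5)*(-5))*11 = (((0*5)*5)*(-5))*11 = ((0*5)*(-5))*11 = (0*(-5))*11 = 0*11 = 0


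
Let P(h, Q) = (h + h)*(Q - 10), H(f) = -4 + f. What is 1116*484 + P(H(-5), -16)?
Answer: 540612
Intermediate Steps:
P(h, Q) = 2*h*(-10 + Q) (P(h, Q) = (2*h)*(-10 + Q) = 2*h*(-10 + Q))
1116*484 + P(H(-5), -16) = 1116*484 + 2*(-4 - 5)*(-10 - 16) = 540144 + 2*(-9)*(-26) = 540144 + 468 = 540612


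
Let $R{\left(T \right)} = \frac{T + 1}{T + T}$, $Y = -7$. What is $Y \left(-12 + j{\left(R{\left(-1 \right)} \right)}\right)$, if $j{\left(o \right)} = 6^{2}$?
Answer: $-168$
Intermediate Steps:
$R{\left(T \right)} = \frac{1 + T}{2 T}$
$j{\left(o \right)} = 36$
$Y \left(-12 + j{\left(R{\left(-1 \right)} \right)}\right) = - 7 \left(-12 + 36\right) = \left(-7\right) 24 = -168$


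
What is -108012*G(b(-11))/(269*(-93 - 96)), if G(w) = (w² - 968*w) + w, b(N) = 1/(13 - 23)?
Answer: 87048671/423675 ≈ 205.46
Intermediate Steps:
b(N) = -⅒ (b(N) = 1/(-10) = -⅒)
G(w) = w² - 967*w
-108012*G(b(-11))/(269*(-93 - 96)) = -108012*(-(-967 - ⅒)/(2690*(-93 - 96))) = -108012/((269*(-189))/((-⅒*(-9671/10)))) = -108012/((-50841/9671/100)) = -108012/((-50841*100/9671)) = -108012/(-5084100/9671) = -108012*(-9671/5084100) = 87048671/423675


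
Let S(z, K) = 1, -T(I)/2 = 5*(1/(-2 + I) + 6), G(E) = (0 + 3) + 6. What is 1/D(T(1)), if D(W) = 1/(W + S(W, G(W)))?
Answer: -49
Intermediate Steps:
G(E) = 9 (G(E) = 3 + 6 = 9)
T(I) = -60 - 10/(-2 + I) (T(I) = -10*(1/(-2 + I) + 6) = -10*(6 + 1/(-2 + I)) = -2*(30 + 5/(-2 + I)) = -60 - 10/(-2 + I))
D(W) = 1/(1 + W) (D(W) = 1/(W + 1) = 1/(1 + W))
1/D(T(1)) = 1/(1/(1 + 10*(11 - 6*1)/(-2 + 1))) = 1/(1/(1 + 10*(11 - 6)/(-1))) = 1/(1/(1 + 10*(-1)*5)) = 1/(1/(1 - 50)) = 1/(1/(-49)) = 1/(-1/49) = -49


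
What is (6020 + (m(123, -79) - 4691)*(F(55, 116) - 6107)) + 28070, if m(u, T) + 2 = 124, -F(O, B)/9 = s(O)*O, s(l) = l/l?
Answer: 30198628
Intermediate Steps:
s(l) = 1
F(O, B) = -9*O
m(u, T) = 122 (m(u, T) = -2 + 124 = 122)
(6020 + (m(123, -79) - 4691)*(F(55, 116) - 6107)) + 28070 = (6020 + (122 - 4691)*(-9*55 - 6107)) + 28070 = (6020 - 4569*(-495 - 6107)) + 28070 = (6020 - 4569*(-6602)) + 28070 = (6020 + 30164538) + 28070 = 30170558 + 28070 = 30198628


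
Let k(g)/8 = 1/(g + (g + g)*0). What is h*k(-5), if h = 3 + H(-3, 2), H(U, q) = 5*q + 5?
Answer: -144/5 ≈ -28.800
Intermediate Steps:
H(U, q) = 5 + 5*q
h = 18 (h = 3 + (5 + 5*2) = 3 + (5 + 10) = 3 + 15 = 18)
k(g) = 8/g (k(g) = 8/(g + (g + g)*0) = 8/(g + (2*g)*0) = 8/(g + 0) = 8/g)
h*k(-5) = 18*(8/(-5)) = 18*(8*(-1/5)) = 18*(-8/5) = -144/5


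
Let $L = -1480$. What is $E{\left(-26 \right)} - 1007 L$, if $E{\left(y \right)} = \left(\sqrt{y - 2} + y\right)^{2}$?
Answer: $1491008 - 104 i \sqrt{7} \approx 1.491 \cdot 10^{6} - 275.16 i$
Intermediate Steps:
$E{\left(y \right)} = \left(y + \sqrt{-2 + y}\right)^{2}$ ($E{\left(y \right)} = \left(\sqrt{-2 + y} + y\right)^{2} = \left(y + \sqrt{-2 + y}\right)^{2}$)
$E{\left(-26 \right)} - 1007 L = \left(-26 + \sqrt{-2 - 26}\right)^{2} - -1490360 = \left(-26 + \sqrt{-28}\right)^{2} + 1490360 = \left(-26 + 2 i \sqrt{7}\right)^{2} + 1490360 = 1490360 + \left(-26 + 2 i \sqrt{7}\right)^{2}$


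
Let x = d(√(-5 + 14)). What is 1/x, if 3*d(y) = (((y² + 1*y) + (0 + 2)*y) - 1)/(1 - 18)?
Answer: -3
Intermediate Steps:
d(y) = 1/51 - y/17 - y²/51 (d(y) = ((((y² + 1*y) + (0 + 2)*y) - 1)/(1 - 18))/3 = ((((y² + y) + 2*y) - 1)/(-17))/3 = ((((y + y²) + 2*y) - 1)*(-1/17))/3 = (((y² + 3*y) - 1)*(-1/17))/3 = ((-1 + y² + 3*y)*(-1/17))/3 = (1/17 - 3*y/17 - y²/17)/3 = 1/51 - y/17 - y²/51)
x = -⅓ (x = 1/51 - √(-5 + 14)/17 - (√(-5 + 14))²/51 = 1/51 - √9/17 - (√9)²/51 = 1/51 - 1/17*3 - 1/51*3² = 1/51 - 3/17 - 1/51*9 = 1/51 - 3/17 - 3/17 = -⅓ ≈ -0.33333)
1/x = 1/(-⅓) = -3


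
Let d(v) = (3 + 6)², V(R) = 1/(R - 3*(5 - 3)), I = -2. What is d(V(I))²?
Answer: 6561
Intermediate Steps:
V(R) = 1/(-6 + R) (V(R) = 1/(R - 3*2) = 1/(R - 6) = 1/(-6 + R))
d(v) = 81 (d(v) = 9² = 81)
d(V(I))² = 81² = 6561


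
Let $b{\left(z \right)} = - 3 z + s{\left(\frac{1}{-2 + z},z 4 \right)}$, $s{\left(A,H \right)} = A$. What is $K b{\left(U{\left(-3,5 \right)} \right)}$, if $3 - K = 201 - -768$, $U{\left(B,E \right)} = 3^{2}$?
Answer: $25944$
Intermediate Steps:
$U{\left(B,E \right)} = 9$
$K = -966$ ($K = 3 - \left(201 - -768\right) = 3 - \left(201 + 768\right) = 3 - 969 = -966$)
$b{\left(z \right)} = \frac{1}{-2 + z} - 3 z$ ($b{\left(z \right)} = - 3 z + \frac{1}{-2 + z} = \frac{1}{-2 + z} - 3 z$)
$K b{\left(U{\left(-3,5 \right)} \right)} = - 966 \frac{1 - 27 \left(-2 + 9\right)}{-2 + 9} = - 966 \frac{1 - 27 \cdot 7}{7} = - 966 \frac{1 - 189}{7} = - 966 \cdot \frac{1}{7} \left(-188\right) = \left(-966\right) \left(- \frac{188}{7}\right) = 25944$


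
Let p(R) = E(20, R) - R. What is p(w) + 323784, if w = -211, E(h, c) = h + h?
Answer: 324035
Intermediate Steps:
E(h, c) = 2*h
p(R) = 40 - R (p(R) = 2*20 - R = 40 - R)
p(w) + 323784 = (40 - 1*(-211)) + 323784 = (40 + 211) + 323784 = 251 + 323784 = 324035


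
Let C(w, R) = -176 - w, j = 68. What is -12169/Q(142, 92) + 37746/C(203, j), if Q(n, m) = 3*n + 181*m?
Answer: -649238239/6472562 ≈ -100.31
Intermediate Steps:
-12169/Q(142, 92) + 37746/C(203, j) = -12169/(3*142 + 181*92) + 37746/(-176 - 1*203) = -12169/(426 + 16652) + 37746/(-176 - 203) = -12169/17078 + 37746/(-379) = -12169*1/17078 + 37746*(-1/379) = -12169/17078 - 37746/379 = -649238239/6472562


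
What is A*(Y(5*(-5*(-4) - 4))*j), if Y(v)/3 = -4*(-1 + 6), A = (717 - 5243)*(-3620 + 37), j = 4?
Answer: -3891997920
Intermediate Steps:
A = 16216658 (A = -4526*(-3583) = 16216658)
Y(v) = -60 (Y(v) = 3*(-4*(-1 + 6)) = 3*(-4*5) = 3*(-20) = -60)
A*(Y(5*(-5*(-4) - 4))*j) = 16216658*(-60*4) = 16216658*(-240) = -3891997920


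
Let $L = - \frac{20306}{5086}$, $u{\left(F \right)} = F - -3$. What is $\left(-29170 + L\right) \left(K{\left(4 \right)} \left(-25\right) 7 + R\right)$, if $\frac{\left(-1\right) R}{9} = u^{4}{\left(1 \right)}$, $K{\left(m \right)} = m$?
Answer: $\frac{222865146852}{2543} \approx 8.7639 \cdot 10^{7}$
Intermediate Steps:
$u{\left(F \right)} = 3 + F$ ($u{\left(F \right)} = F + 3 = 3 + F$)
$L = - \frac{10153}{2543}$ ($L = \left(-20306\right) \frac{1}{5086} = - \frac{10153}{2543} \approx -3.9925$)
$R = -2304$ ($R = - 9 \left(3 + 1\right)^{4} = - 9 \cdot 4^{4} = \left(-9\right) 256 = -2304$)
$\left(-29170 + L\right) \left(K{\left(4 \right)} \left(-25\right) 7 + R\right) = \left(-29170 - \frac{10153}{2543}\right) \left(4 \left(-25\right) 7 - 2304\right) = - \frac{74189463 \left(\left(-100\right) 7 - 2304\right)}{2543} = - \frac{74189463 \left(-700 - 2304\right)}{2543} = \left(- \frac{74189463}{2543}\right) \left(-3004\right) = \frac{222865146852}{2543}$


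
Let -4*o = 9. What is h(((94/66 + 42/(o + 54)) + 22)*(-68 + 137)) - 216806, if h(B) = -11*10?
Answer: -216916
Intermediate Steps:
o = -9/4 (o = -1/4*9 = -9/4 ≈ -2.2500)
h(B) = -110
h(((94/66 + 42/(o + 54)) + 22)*(-68 + 137)) - 216806 = -110 - 216806 = -216916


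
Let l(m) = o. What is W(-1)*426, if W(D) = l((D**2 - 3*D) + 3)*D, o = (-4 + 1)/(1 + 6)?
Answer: 1278/7 ≈ 182.57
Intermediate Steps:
o = -3/7 ≈ -0.42857
l(m) = -3/7
W(D) = -3*D/7
W(-1)*426 = -3/7*(-1)*426 = (3/7)*426 = 1278/7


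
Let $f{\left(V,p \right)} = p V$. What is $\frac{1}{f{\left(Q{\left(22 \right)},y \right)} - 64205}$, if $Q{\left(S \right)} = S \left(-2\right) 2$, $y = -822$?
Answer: $\frac{1}{8131} \approx 0.00012299$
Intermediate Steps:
$Q{\left(S \right)} = - 4 S$ ($Q{\left(S \right)} = - 2 S 2 = - 4 S$)
$f{\left(V,p \right)} = V p$
$\frac{1}{f{\left(Q{\left(22 \right)},y \right)} - 64205} = \frac{1}{\left(-4\right) 22 \left(-822\right) - 64205} = \frac{1}{\left(-88\right) \left(-822\right) - 64205} = \frac{1}{72336 - 64205} = \frac{1}{8131}$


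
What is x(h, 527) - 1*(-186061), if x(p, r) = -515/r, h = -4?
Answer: 98053632/527 ≈ 1.8606e+5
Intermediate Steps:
x(h, 527) - 1*(-186061) = -515/527 - 1*(-186061) = -515*1/527 + 186061 = -515/527 + 186061 = 98053632/527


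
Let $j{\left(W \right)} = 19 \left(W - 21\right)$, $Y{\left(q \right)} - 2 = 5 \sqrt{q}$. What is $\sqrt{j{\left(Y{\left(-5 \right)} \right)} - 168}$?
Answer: $\sqrt{-529 + 95 i \sqrt{5}} \approx 4.5309 + 23.442 i$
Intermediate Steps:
$Y{\left(q \right)} = 2 + 5 \sqrt{q}$
$j{\left(W \right)} = -399 + 19 W$ ($j{\left(W \right)} = 19 \left(-21 + W\right) = -399 + 19 W$)
$\sqrt{j{\left(Y{\left(-5 \right)} \right)} - 168} = \sqrt{\left(-399 + 19 \left(2 + 5 \sqrt{-5}\right)\right) - 168} = \sqrt{\left(-399 + 19 \left(2 + 5 i \sqrt{5}\right)\right) - 168} = \sqrt{\left(-399 + \left(38 + 95 i \sqrt{5}\right)\right) - 168} = \sqrt{\left(-361 + 95 i \sqrt{5}\right) - 168} = \sqrt{-529 + 95 i \sqrt{5}}$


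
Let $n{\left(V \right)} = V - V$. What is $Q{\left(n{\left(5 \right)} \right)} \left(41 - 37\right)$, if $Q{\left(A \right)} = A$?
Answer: $0$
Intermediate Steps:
$n{\left(V \right)} = 0$
$Q{\left(n{\left(5 \right)} \right)} \left(41 - 37\right) = 0 \left(41 - 37\right) = 0 \cdot 4 = 0$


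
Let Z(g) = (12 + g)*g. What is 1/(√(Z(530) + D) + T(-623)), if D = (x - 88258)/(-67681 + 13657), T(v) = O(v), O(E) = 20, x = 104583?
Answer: -216096/3099461663 + 2*√209598505359990/15497308315 ≈ 0.0017987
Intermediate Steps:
T(v) = 20
D = -16325/54024 (D = (104583 - 88258)/(-67681 + 13657) = 16325/(-54024) = 16325*(-1/54024) = -16325/54024 ≈ -0.30218)
Z(g) = g*(12 + g)
1/(√(Z(530) + D) + T(-623)) = 1/(√(530*(12 + 530) - 16325/54024) + 20) = 1/(√(530*542 - 16325/54024) + 20) = 1/(√(287260 - 16325/54024) + 20) = 1/(√(15518917915/54024) + 20) = 1/(√209598505359990/27012 + 20) = 1/(20 + √209598505359990/27012)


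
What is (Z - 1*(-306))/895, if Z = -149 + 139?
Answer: 296/895 ≈ 0.33073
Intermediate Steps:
Z = -10
(Z - 1*(-306))/895 = (-10 - 1*(-306))/895 = (-10 + 306)*(1/895) = 296*(1/895) = 296/895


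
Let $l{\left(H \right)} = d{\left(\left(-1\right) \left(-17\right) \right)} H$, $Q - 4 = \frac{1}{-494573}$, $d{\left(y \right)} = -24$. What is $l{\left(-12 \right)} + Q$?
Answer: $\frac{144415315}{494573} \approx 292.0$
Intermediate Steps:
$Q = \frac{1978291}{494573}$ ($Q = 4 + \frac{1}{-494573} = 4 - \frac{1}{494573} = \frac{1978291}{494573} \approx 4.0$)
$l{\left(H \right)} = - 24 H$
$l{\left(-12 \right)} + Q = \left(-24\right) \left(-12\right) + \frac{1978291}{494573} = 288 + \frac{1978291}{494573} = \frac{144415315}{494573}$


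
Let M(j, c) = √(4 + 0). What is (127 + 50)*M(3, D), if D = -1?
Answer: 354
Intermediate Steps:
M(j, c) = 2 (M(j, c) = √4 = 2)
(127 + 50)*M(3, D) = (127 + 50)*2 = 177*2 = 354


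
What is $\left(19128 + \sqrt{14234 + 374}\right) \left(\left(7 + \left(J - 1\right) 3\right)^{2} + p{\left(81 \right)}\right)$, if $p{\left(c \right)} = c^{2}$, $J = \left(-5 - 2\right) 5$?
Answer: $320623536 + 67048 \sqrt{913} \approx 3.2265 \cdot 10^{8}$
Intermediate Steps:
$J = -35$ ($J = \left(-7\right) 5 = -35$)
$\left(19128 + \sqrt{14234 + 374}\right) \left(\left(7 + \left(J - 1\right) 3\right)^{2} + p{\left(81 \right)}\right) = \left(19128 + \sqrt{14234 + 374}\right) \left(\left(7 + \left(-35 - 1\right) 3\right)^{2} + 81^{2}\right) = \left(19128 + \sqrt{14608}\right) \left(\left(7 - 108\right)^{2} + 6561\right) = \left(19128 + 4 \sqrt{913}\right) \left(\left(7 - 108\right)^{2} + 6561\right) = \left(19128 + 4 \sqrt{913}\right) \left(\left(-101\right)^{2} + 6561\right) = \left(19128 + 4 \sqrt{913}\right) \left(10201 + 6561\right) = \left(19128 + 4 \sqrt{913}\right) 16762 = 320623536 + 67048 \sqrt{913}$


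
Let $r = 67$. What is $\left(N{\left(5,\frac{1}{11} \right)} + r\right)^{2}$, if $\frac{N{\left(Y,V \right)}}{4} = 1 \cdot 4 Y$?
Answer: $21609$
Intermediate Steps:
$N{\left(Y,V \right)} = 16 Y$ ($N{\left(Y,V \right)} = 4 \cdot 1 \cdot 4 Y = 4 \cdot 4 Y = 16 Y$)
$\left(N{\left(5,\frac{1}{11} \right)} + r\right)^{2} = \left(16 \cdot 5 + 67\right)^{2} = \left(80 + 67\right)^{2} = 147^{2} = 21609$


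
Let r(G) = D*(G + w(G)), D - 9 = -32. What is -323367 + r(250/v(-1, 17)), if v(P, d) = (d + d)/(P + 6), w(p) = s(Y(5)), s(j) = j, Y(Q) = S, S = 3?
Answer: -5512787/17 ≈ -3.2428e+5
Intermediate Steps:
Y(Q) = 3
w(p) = 3
v(P, d) = 2*d/(6 + P) (v(P, d) = (2*d)/(6 + P) = 2*d/(6 + P))
D = -23 (D = 9 - 32 = -23)
r(G) = -69 - 23*G (r(G) = -23*(G + 3) = -23*(3 + G) = -69 - 23*G)
-323367 + r(250/v(-1, 17)) = -323367 + (-69 - 5750/(2*17/(6 - 1))) = -323367 + (-69 - 5750/(2*17/5)) = -323367 + (-69 - 5750/(2*17*(⅕))) = -323367 + (-69 - 5750/34/5) = -323367 + (-69 - 5750*5/34) = -323367 + (-69 - 23*625/17) = -323367 + (-69 - 14375/17) = -323367 - 15548/17 = -5512787/17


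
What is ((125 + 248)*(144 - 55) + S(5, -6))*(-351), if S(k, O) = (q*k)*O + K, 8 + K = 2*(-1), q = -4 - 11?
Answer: -11806587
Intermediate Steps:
q = -15
K = -10 (K = -8 + 2*(-1) = -8 - 2 = -10)
S(k, O) = -10 - 15*O*k (S(k, O) = (-15*k)*O - 10 = -15*O*k - 10 = -10 - 15*O*k)
((125 + 248)*(144 - 55) + S(5, -6))*(-351) = ((125 + 248)*(144 - 55) + (-10 - 15*(-6)*5))*(-351) = (373*89 + (-10 + 450))*(-351) = (33197 + 440)*(-351) = 33637*(-351) = -11806587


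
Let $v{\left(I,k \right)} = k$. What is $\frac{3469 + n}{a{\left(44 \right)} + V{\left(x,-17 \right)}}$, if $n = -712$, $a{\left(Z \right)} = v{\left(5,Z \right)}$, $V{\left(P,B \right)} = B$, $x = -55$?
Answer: $\frac{919}{9} \approx 102.11$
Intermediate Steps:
$a{\left(Z \right)} = Z$
$\frac{3469 + n}{a{\left(44 \right)} + V{\left(x,-17 \right)}} = \frac{3469 - 712}{44 - 17} = \frac{2757}{27} = 2757 \cdot \frac{1}{27} = \frac{919}{9}$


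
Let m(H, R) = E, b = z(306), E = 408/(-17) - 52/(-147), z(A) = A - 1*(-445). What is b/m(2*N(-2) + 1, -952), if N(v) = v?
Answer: -110397/3476 ≈ -31.760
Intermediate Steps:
z(A) = 445 + A (z(A) = A + 445 = 445 + A)
E = -3476/147 (E = 408*(-1/17) - 52*(-1/147) = -24 + 52/147 = -3476/147 ≈ -23.646)
b = 751 (b = 445 + 306 = 751)
m(H, R) = -3476/147
b/m(2*N(-2) + 1, -952) = 751/(-3476/147) = 751*(-147/3476) = -110397/3476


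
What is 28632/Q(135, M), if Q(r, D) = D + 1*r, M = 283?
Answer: 14316/209 ≈ 68.498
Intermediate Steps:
Q(r, D) = D + r
28632/Q(135, M) = 28632/(283 + 135) = 28632/418 = 28632*(1/418) = 14316/209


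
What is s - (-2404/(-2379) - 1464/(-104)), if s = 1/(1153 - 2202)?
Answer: -2896472/191967 ≈ -15.088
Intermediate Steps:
s = -1/1049 (s = 1/(-1049) = -1/1049 ≈ -0.00095329)
s - (-2404/(-2379) - 1464/(-104)) = -1/1049 - (-2404/(-2379) - 1464/(-104)) = -1/1049 - (-2404*(-1/2379) - 1464*(-1/104)) = -1/1049 - (2404/2379 + 183/13) = -1/1049 - 1*2761/183 = -1/1049 - 2761/183 = -2896472/191967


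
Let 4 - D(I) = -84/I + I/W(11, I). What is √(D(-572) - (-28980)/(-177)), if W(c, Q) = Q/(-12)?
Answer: I*√10526228999/8437 ≈ 12.16*I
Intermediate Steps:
W(c, Q) = -Q/12 (W(c, Q) = Q*(-1/12) = -Q/12)
D(I) = 16 + 84/I (D(I) = 4 - (-84/I + I/((-I/12))) = 4 - (-84/I + I*(-12/I)) = 4 - (-84/I - 12) = 4 - (-12 - 84/I) = 4 + (12 + 84/I) = 16 + 84/I)
√(D(-572) - (-28980)/(-177)) = √((16 + 84/(-572)) - (-28980)/(-177)) = √((16 + 84*(-1/572)) - (-28980)*(-1)/177) = √((16 - 21/143) - 1380*7/59) = √(2267/143 - 9660/59) = √(-1247627/8437) = I*√10526228999/8437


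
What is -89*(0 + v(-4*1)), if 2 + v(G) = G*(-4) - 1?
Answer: -1157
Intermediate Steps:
v(G) = -3 - 4*G (v(G) = -2 + (G*(-4) - 1) = -2 + (-4*G - 1) = -2 + (-1 - 4*G) = -3 - 4*G)
-89*(0 + v(-4*1)) = -89*(0 + (-3 - (-16))) = -89*(0 + (-3 - 4*(-4))) = -89*(0 + (-3 + 16)) = -89*(0 + 13) = -89*13 = -1157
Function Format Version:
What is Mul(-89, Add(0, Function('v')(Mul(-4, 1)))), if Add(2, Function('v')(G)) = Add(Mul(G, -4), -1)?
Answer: -1157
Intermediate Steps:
Function('v')(G) = Add(-3, Mul(-4, G)) (Function('v')(G) = Add(-2, Add(Mul(G, -4), -1)) = Add(-2, Add(Mul(-4, G), -1)) = Add(-2, Add(-1, Mul(-4, G))) = Add(-3, Mul(-4, G)))
Mul(-89, Add(0, Function('v')(Mul(-4, 1)))) = Mul(-89, Add(0, Add(-3, Mul(-4, Mul(-4, 1))))) = Mul(-89, Add(0, Add(-3, Mul(-4, -4)))) = Mul(-89, Add(0, Add(-3, 16))) = Mul(-89, Add(0, 13)) = Mul(-89, 13) = -1157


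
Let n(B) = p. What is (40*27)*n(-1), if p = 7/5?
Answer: 1512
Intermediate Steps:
p = 7/5 (p = 7*(1/5) = 7/5 ≈ 1.4000)
n(B) = 7/5
(40*27)*n(-1) = (40*27)*(7/5) = 1080*(7/5) = 1512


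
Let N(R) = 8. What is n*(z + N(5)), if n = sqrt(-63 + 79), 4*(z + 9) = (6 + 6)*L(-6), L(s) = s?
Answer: -76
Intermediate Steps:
z = -27 (z = -9 + ((6 + 6)*(-6))/4 = -9 + (12*(-6))/4 = -9 + (1/4)*(-72) = -9 - 18 = -27)
n = 4 (n = sqrt(16) = 4)
n*(z + N(5)) = 4*(-27 + 8) = 4*(-19) = -76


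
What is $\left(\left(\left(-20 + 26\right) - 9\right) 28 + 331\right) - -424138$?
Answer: $424385$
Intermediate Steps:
$\left(\left(\left(-20 + 26\right) - 9\right) 28 + 331\right) - -424138 = \left(\left(6 - 9\right) 28 + 331\right) + 424138 = \left(\left(-3\right) 28 + 331\right) + 424138 = \left(-84 + 331\right) + 424138 = 247 + 424138 = 424385$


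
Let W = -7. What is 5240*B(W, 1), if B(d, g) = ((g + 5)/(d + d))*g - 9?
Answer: -345840/7 ≈ -49406.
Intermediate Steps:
B(d, g) = -9 + g*(5 + g)/(2*d) (B(d, g) = ((5 + g)/((2*d)))*g - 9 = ((5 + g)*(1/(2*d)))*g - 9 = ((5 + g)/(2*d))*g - 9 = g*(5 + g)/(2*d) - 9 = -9 + g*(5 + g)/(2*d))
5240*B(W, 1) = 5240*((1/2)*(1**2 - 18*(-7) + 5*1)/(-7)) = 5240*((1/2)*(-1/7)*(1 + 126 + 5)) = 5240*((1/2)*(-1/7)*132) = 5240*(-66/7) = -345840/7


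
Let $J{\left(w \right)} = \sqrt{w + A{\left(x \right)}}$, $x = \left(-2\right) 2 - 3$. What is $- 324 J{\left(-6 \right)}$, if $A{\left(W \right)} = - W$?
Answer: $-324$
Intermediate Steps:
$x = -7$ ($x = -4 - 3 = -7$)
$J{\left(w \right)} = \sqrt{7 + w}$ ($J{\left(w \right)} = \sqrt{w - -7} = \sqrt{w + 7} = \sqrt{7 + w}$)
$- 324 J{\left(-6 \right)} = - 324 \sqrt{7 - 6} = - 324 \sqrt{1} = \left(-324\right) 1 = -324$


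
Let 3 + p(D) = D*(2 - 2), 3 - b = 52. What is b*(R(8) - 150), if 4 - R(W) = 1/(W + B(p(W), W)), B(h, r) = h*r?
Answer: 114415/16 ≈ 7150.9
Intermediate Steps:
b = -49 (b = 3 - 1*52 = 3 - 52 = -49)
p(D) = -3 (p(D) = -3 + D*(2 - 2) = -3 + D*0 = -3 + 0 = -3)
R(W) = 4 + 1/(2*W) (R(W) = 4 - 1/(W - 3*W) = 4 - 1/((-2*W)) = 4 - (-1)/(2*W) = 4 + 1/(2*W))
b*(R(8) - 150) = -49*((4 + (1/2)/8) - 150) = -49*((4 + (1/2)*(1/8)) - 150) = -49*((4 + 1/16) - 150) = -49*(65/16 - 150) = -49*(-2335/16) = 114415/16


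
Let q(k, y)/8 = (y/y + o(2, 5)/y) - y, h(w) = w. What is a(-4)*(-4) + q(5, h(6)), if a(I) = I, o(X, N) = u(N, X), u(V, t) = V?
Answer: -52/3 ≈ -17.333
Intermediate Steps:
o(X, N) = N
q(k, y) = 8 - 8*y + 40/y (q(k, y) = 8*((y/y + 5/y) - y) = 8*((1 + 5/y) - y) = 8*(1 - y + 5/y) = 8 - 8*y + 40/y)
a(-4)*(-4) + q(5, h(6)) = -4*(-4) + (8 - 8*6 + 40/6) = 16 + (8 - 48 + 40*(⅙)) = 16 + (8 - 48 + 20/3) = 16 - 100/3 = -52/3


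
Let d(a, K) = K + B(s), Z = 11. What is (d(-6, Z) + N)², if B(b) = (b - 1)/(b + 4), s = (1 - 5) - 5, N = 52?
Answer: 4225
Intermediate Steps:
s = -9 (s = -4 - 5 = -9)
B(b) = (-1 + b)/(4 + b)
d(a, K) = 2 + K (d(a, K) = K + (-1 - 9)/(4 - 9) = K - 10/(-5) = K - ⅕*(-10) = K + 2 = 2 + K)
(d(-6, Z) + N)² = ((2 + 11) + 52)² = (13 + 52)² = 65² = 4225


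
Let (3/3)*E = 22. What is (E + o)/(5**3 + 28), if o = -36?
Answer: -14/153 ≈ -0.091503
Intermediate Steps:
E = 22
(E + o)/(5**3 + 28) = (22 - 36)/(5**3 + 28) = -14/(125 + 28) = -14/153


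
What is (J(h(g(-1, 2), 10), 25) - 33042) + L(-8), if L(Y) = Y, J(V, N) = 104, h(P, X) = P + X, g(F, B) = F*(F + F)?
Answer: -32946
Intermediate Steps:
g(F, B) = 2*F**2 (g(F, B) = F*(2*F) = 2*F**2)
(J(h(g(-1, 2), 10), 25) - 33042) + L(-8) = (104 - 33042) - 8 = -32938 - 8 = -32946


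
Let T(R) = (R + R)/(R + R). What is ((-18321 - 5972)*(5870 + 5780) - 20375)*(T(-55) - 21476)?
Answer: 6078151391875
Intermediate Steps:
T(R) = 1 (T(R) = (2*R)/((2*R)) = (2*R)*(1/(2*R)) = 1)
((-18321 - 5972)*(5870 + 5780) - 20375)*(T(-55) - 21476) = ((-18321 - 5972)*(5870 + 5780) - 20375)*(1 - 21476) = (-24293*11650 - 20375)*(-21475) = (-283013450 - 20375)*(-21475) = -283033825*(-21475) = 6078151391875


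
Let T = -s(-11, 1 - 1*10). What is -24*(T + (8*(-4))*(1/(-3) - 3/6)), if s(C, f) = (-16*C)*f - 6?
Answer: -38800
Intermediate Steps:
s(C, f) = -6 - 16*C*f (s(C, f) = -16*C*f - 6 = -6 - 16*C*f)
T = 1590 (T = -(-6 - 16*(-11)*(1 - 1*10)) = -(-6 - 16*(-11)*(1 - 10)) = -(-6 - 16*(-11)*(-9)) = -(-6 - 1584) = -1*(-1590) = 1590)
-24*(T + (8*(-4))*(1/(-3) - 3/6)) = -24*(1590 + (8*(-4))*(1/(-3) - 3/6)) = -24*(1590 - 32*(1*(-⅓) - 3*⅙)) = -24*(1590 - 32*(-⅓ - ½)) = -24*(1590 - 32*(-⅚)) = -24*(1590 + 80/3) = -24*4850/3 = -38800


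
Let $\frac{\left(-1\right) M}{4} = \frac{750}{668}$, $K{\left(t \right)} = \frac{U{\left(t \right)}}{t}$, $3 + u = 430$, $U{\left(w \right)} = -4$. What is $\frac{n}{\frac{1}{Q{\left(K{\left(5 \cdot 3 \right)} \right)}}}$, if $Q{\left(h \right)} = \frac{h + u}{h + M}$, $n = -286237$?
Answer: $\frac{305977907179}{11918} \approx 2.5674 \cdot 10^{7}$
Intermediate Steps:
$u = 427$ ($u = -3 + 430 = 427$)
$K{\left(t \right)} = - \frac{4}{t}$
$M = - \frac{750}{167}$ ($M = - 4 \cdot \frac{750}{668} = - 4 \cdot 750 \cdot \frac{1}{668} = \left(-4\right) \frac{375}{334} = - \frac{750}{167} \approx -4.491$)
$Q{\left(h \right)} = \frac{427 + h}{- \frac{750}{167} + h}$ ($Q{\left(h \right)} = \frac{h + 427}{h - \frac{750}{167}} = \frac{427 + h}{- \frac{750}{167} + h}$)
$\frac{n}{\frac{1}{Q{\left(K{\left(5 \cdot 3 \right)} \right)}}} = - \frac{286237}{\frac{1}{167 \frac{1}{-750 + 167 \left(- \frac{4}{5 \cdot 3}\right)} \left(427 - \frac{4}{5 \cdot 3}\right)}} = - \frac{286237}{\frac{1}{167 \frac{1}{-750 + 167 \left(- \frac{4}{15}\right)} \left(427 - \frac{4}{15}\right)}} = - \frac{286237}{\frac{1}{167 \frac{1}{-750 - \frac{668}{15}} \cdot \frac{6401}{15}}} = - \frac{286237}{\frac{1}{167 \frac{1}{- \frac{11918}{15}} \cdot \frac{6401}{15}}} = - \frac{286237}{\frac{1}{167 \left(- \frac{15}{11918}\right) \frac{6401}{15}}} = - \frac{286237}{\frac{1}{- \frac{1068967}{11918}}} = - \frac{286237}{- \frac{11918}{1068967}} = \left(-286237\right) \left(- \frac{1068967}{11918}\right) = \frac{305977907179}{11918}$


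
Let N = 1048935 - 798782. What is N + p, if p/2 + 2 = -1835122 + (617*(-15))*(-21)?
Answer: -3031385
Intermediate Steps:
N = 250153
p = -3281538 (p = -4 + 2*(-1835122 + (617*(-15))*(-21)) = -4 + 2*(-1835122 - 9255*(-21)) = -4 + 2*(-1835122 + 194355) = -4 + 2*(-1640767) = -4 - 3281534 = -3281538)
N + p = 250153 - 3281538 = -3031385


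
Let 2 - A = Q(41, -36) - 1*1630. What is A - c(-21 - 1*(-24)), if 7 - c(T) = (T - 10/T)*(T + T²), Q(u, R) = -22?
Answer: 1643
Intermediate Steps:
c(T) = 7 - (T + T²)*(T - 10/T) (c(T) = 7 - (T - 10/T)*(T + T²) = 7 - (T + T²)*(T - 10/T))
A = 1654 (A = 2 - (-22 - 1*1630) = 2 - (-22 - 1630) = 2 - 1*(-1652) = 2 + 1652 = 1654)
A - c(-21 - 1*(-24)) = 1654 - (17 - (-21 - 1*(-24))² - (-21 - 1*(-24))³ + 10*(-21 - 1*(-24))) = 1654 - (17 - (-21 + 24)² - (-21 + 24)³ + 10*(-21 + 24)) = 1654 - (17 - 1*3² - 1*3³ + 10*3) = 1654 - (17 - 1*9 - 1*27 + 30) = 1654 - (17 - 9 - 27 + 30) = 1654 - 1*11 = 1654 - 11 = 1643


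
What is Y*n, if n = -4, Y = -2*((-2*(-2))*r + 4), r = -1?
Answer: 0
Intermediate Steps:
Y = 0 (Y = -2*(-2*(-2)*(-1) + 4) = -2*(4*(-1) + 4) = -2*(-4 + 4) = -2*0 = 0)
Y*n = 0*(-4) = 0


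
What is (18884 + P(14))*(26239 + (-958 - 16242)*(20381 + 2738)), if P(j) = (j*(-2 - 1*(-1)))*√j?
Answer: -7508666673924 + 5566687854*√14 ≈ -7.4878e+12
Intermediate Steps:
P(j) = -j^(3/2) (P(j) = (j*(-2 + 1))*√j = (j*(-1))*√j = (-j)*√j = -j^(3/2))
(18884 + P(14))*(26239 + (-958 - 16242)*(20381 + 2738)) = (18884 - 14^(3/2))*(26239 + (-958 - 16242)*(20381 + 2738)) = (18884 - 14*√14)*(26239 - 17200*23119) = (18884 - 14*√14)*(26239 - 397646800) = (18884 - 14*√14)*(-397620561) = -7508666673924 + 5566687854*√14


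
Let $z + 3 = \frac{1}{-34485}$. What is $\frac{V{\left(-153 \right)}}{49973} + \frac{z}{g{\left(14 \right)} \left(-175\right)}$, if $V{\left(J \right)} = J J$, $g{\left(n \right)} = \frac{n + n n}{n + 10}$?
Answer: $\frac{5862034991}{12462016875} \approx 0.47039$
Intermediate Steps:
$g{\left(n \right)} = \frac{n + n^{2}}{10 + n}$
$V{\left(J \right)} = J^{2}$
$z = - \frac{103456}{34485}$ ($z = -3 + \frac{1}{-34485} = -3 - \frac{1}{34485} = - \frac{103456}{34485} \approx -3.0$)
$\frac{V{\left(-153 \right)}}{49973} + \frac{z}{g{\left(14 \right)} \left(-175\right)} = \frac{\left(-153\right)^{2}}{49973} - \frac{103456}{34485 \frac{14 \left(1 + 14\right)}{10 + 14} \left(-175\right)} = 23409 \cdot \frac{1}{49973} - \frac{103456}{34485 \cdot 14 \cdot \frac{1}{24} \cdot 15 \left(-175\right)} = \frac{23409}{49973} - \frac{103456}{34485 \cdot 14 \cdot \frac{1}{24} \cdot 15 \left(-175\right)} = \frac{23409}{49973} - \frac{103456}{34485 \cdot \frac{35}{4} \left(-175\right)} = \frac{23409}{49973} - \frac{103456}{34485 \left(- \frac{6125}{4}\right)} = \frac{23409}{49973} - - \frac{413824}{211220625} = \frac{23409}{49973} + \frac{413824}{211220625} = \frac{5862034991}{12462016875}$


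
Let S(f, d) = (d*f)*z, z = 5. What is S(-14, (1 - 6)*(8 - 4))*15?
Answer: 21000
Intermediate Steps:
S(f, d) = 5*d*f (S(f, d) = (d*f)*5 = 5*d*f)
S(-14, (1 - 6)*(8 - 4))*15 = (5*((1 - 6)*(8 - 4))*(-14))*15 = (5*(-5*4)*(-14))*15 = (5*(-20)*(-14))*15 = 1400*15 = 21000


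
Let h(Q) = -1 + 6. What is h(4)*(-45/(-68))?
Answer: 225/68 ≈ 3.3088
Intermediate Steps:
h(Q) = 5
h(4)*(-45/(-68)) = 5*(-45/(-68)) = 5*(-45*(-1/68)) = 5*(45/68) = 225/68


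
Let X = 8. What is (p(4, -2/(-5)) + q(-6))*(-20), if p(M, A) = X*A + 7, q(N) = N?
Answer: -84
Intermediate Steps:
p(M, A) = 7 + 8*A (p(M, A) = 8*A + 7 = 7 + 8*A)
(p(4, -2/(-5)) + q(-6))*(-20) = ((7 + 8*(-2/(-5))) - 6)*(-20) = ((7 + 8*(-2*(-⅕))) - 6)*(-20) = ((7 + 8*(⅖)) - 6)*(-20) = ((7 + 16/5) - 6)*(-20) = (51/5 - 6)*(-20) = (21/5)*(-20) = -84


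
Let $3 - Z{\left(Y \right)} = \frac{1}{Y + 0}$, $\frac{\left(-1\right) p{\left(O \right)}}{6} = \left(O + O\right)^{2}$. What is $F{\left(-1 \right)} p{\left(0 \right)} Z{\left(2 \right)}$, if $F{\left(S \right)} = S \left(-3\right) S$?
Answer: $0$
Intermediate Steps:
$F{\left(S \right)} = - 3 S^{2}$ ($F{\left(S \right)} = - 3 S S = - 3 S^{2}$)
$p{\left(O \right)} = - 24 O^{2}$ ($p{\left(O \right)} = - 6 \left(O + O\right)^{2} = - 6 \left(2 O\right)^{2} = - 6 \cdot 4 O^{2} = - 24 O^{2}$)
$Z{\left(Y \right)} = 3 - \frac{1}{Y}$ ($Z{\left(Y \right)} = 3 - \frac{1}{Y + 0} = 3 - \frac{1}{Y}$)
$F{\left(-1 \right)} p{\left(0 \right)} Z{\left(2 \right)} = - 3 \left(-1\right)^{2} \left(- 24 \cdot 0^{2}\right) \left(3 - \frac{1}{2}\right) = \left(-3\right) 1 \left(\left(-24\right) 0\right) \left(3 - \frac{1}{2}\right) = \left(-3\right) 0 \left(3 - \frac{1}{2}\right) = 0 \cdot \frac{5}{2} = 0$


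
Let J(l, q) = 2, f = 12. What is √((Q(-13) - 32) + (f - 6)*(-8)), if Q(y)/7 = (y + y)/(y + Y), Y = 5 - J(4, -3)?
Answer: I*√1545/5 ≈ 7.8613*I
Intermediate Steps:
Y = 3 (Y = 5 - 1*2 = 5 - 2 = 3)
Q(y) = 14*y/(3 + y) (Q(y) = 7*((y + y)/(y + 3)) = 7*((2*y)/(3 + y)) = 7*(2*y/(3 + y)) = 14*y/(3 + y))
√((Q(-13) - 32) + (f - 6)*(-8)) = √((14*(-13)/(3 - 13) - 32) + (12 - 6)*(-8)) = √((14*(-13)/(-10) - 32) + 6*(-8)) = √((14*(-13)*(-⅒) - 32) - 48) = √((91/5 - 32) - 48) = √(-69/5 - 48) = √(-309/5) = I*√1545/5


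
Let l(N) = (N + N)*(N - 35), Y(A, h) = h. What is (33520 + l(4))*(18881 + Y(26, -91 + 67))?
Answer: 627410104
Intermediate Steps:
l(N) = 2*N*(-35 + N) (l(N) = (2*N)*(-35 + N) = 2*N*(-35 + N))
(33520 + l(4))*(18881 + Y(26, -91 + 67)) = (33520 + 2*4*(-35 + 4))*(18881 + (-91 + 67)) = (33520 + 2*4*(-31))*(18881 - 24) = (33520 - 248)*18857 = 33272*18857 = 627410104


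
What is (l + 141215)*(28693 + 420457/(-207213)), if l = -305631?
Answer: -977476492063232/207213 ≈ -4.7173e+9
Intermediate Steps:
(l + 141215)*(28693 + 420457/(-207213)) = (-305631 + 141215)*(28693 + 420457/(-207213)) = -164416*(28693 + 420457*(-1/207213)) = -164416*(28693 - 420457/207213) = -164416*5945142152/207213 = -977476492063232/207213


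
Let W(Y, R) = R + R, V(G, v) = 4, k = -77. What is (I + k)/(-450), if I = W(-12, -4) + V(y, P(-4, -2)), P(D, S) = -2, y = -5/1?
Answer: 9/50 ≈ 0.18000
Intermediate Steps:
y = -5 (y = -5*1 = -5)
W(Y, R) = 2*R
I = -4 (I = 2*(-4) + 4 = -8 + 4 = -4)
(I + k)/(-450) = (-4 - 77)/(-450) = -81*(-1/450) = 9/50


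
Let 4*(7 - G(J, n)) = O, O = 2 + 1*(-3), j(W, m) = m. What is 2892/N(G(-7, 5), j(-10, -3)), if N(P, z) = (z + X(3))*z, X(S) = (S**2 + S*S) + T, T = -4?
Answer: -964/11 ≈ -87.636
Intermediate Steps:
O = -1 (O = 2 - 3 = -1)
X(S) = -4 + 2*S**2 (X(S) = (S**2 + S*S) - 4 = (S**2 + S**2) - 4 = 2*S**2 - 4 = -4 + 2*S**2)
G(J, n) = 29/4 (G(J, n) = 7 - 1/4*(-1) = 7 + 1/4 = 29/4)
N(P, z) = z*(14 + z) (N(P, z) = (z + (-4 + 2*3**2))*z = (z + (-4 + 2*9))*z = (z + (-4 + 18))*z = (z + 14)*z = (14 + z)*z = z*(14 + z))
2892/N(G(-7, 5), j(-10, -3)) = 2892/((-3*(14 - 3))) = 2892/((-3*11)) = 2892/(-33) = 2892*(-1/33) = -964/11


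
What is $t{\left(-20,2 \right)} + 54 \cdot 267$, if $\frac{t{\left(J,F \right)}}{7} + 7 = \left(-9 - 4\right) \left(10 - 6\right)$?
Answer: $14005$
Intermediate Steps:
$t{\left(J,F \right)} = -413$ ($t{\left(J,F \right)} = -49 + 7 \left(-9 - 4\right) \left(10 - 6\right) = -49 + 7 \left(\left(-13\right) 4\right) = -49 + 7 \left(-52\right) = -49 - 364 = -413$)
$t{\left(-20,2 \right)} + 54 \cdot 267 = -413 + 54 \cdot 267 = -413 + 14418 = 14005$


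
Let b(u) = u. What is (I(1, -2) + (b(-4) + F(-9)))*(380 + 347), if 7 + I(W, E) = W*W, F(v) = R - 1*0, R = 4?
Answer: -4362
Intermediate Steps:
F(v) = 4 (F(v) = 4 - 1*0 = 4 + 0 = 4)
I(W, E) = -7 + W² (I(W, E) = -7 + W*W = -7 + W²)
(I(1, -2) + (b(-4) + F(-9)))*(380 + 347) = ((-7 + 1²) + (-4 + 4))*(380 + 347) = ((-7 + 1) + 0)*727 = (-6 + 0)*727 = -6*727 = -4362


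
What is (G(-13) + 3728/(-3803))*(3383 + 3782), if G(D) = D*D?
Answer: 4578284535/3803 ≈ 1.2039e+6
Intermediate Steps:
G(D) = D²
(G(-13) + 3728/(-3803))*(3383 + 3782) = ((-13)² + 3728/(-3803))*(3383 + 3782) = (169 + 3728*(-1/3803))*7165 = (169 - 3728/3803)*7165 = (638979/3803)*7165 = 4578284535/3803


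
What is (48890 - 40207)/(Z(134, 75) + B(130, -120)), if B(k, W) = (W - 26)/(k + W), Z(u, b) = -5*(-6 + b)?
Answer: -43415/1798 ≈ -24.146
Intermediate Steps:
Z(u, b) = 30 - 5*b
B(k, W) = (-26 + W)/(W + k)
(48890 - 40207)/(Z(134, 75) + B(130, -120)) = (48890 - 40207)/((30 - 5*75) + (-26 - 120)/(-120 + 130)) = 8683/((30 - 375) - 146/10) = 8683/(-345 + (⅒)*(-146)) = 8683/(-345 - 73/5) = 8683/(-1798/5) = 8683*(-5/1798) = -43415/1798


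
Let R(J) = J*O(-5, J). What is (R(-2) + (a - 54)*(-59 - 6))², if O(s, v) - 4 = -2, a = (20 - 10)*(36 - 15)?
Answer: 102900736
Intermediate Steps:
a = 210 (a = 10*21 = 210)
O(s, v) = 2 (O(s, v) = 4 - 2 = 2)
R(J) = 2*J (R(J) = J*2 = 2*J)
(R(-2) + (a - 54)*(-59 - 6))² = (2*(-2) + (210 - 54)*(-59 - 6))² = (-4 + 156*(-65))² = (-4 - 10140)² = (-10144)² = 102900736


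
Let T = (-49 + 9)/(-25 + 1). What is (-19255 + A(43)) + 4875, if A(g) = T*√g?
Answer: -14380 + 5*√43/3 ≈ -14369.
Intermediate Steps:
T = 5/3 (T = -40/(-24) = -40*(-1/24) = 5/3 ≈ 1.6667)
A(g) = 5*√g/3
(-19255 + A(43)) + 4875 = (-19255 + 5*√43/3) + 4875 = -14380 + 5*√43/3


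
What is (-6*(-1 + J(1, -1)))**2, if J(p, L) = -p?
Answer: 144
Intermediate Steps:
(-6*(-1 + J(1, -1)))**2 = (-6*(-1 - 1*1))**2 = (-6*(-1 - 1))**2 = (-6*(-2))**2 = 12**2 = 144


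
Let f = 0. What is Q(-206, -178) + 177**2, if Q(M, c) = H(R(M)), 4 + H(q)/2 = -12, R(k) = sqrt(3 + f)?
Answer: 31297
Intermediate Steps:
R(k) = sqrt(3) (R(k) = sqrt(3 + 0) = sqrt(3))
H(q) = -32 (H(q) = -8 + 2*(-12) = -8 - 24 = -32)
Q(M, c) = -32
Q(-206, -178) + 177**2 = -32 + 177**2 = -32 + 31329 = 31297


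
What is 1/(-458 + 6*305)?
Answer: 1/1372 ≈ 0.00072886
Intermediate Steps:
1/(-458 + 6*305) = 1/(-458 + 1830) = 1/1372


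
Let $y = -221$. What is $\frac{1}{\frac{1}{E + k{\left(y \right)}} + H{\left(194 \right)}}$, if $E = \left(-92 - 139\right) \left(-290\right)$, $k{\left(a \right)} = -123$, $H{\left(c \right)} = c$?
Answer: $\frac{66867}{12972199} \approx 0.0051546$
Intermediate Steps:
$E = 66990$ ($E = \left(-231\right) \left(-290\right) = 66990$)
$\frac{1}{\frac{1}{E + k{\left(y \right)}} + H{\left(194 \right)}} = \frac{1}{\frac{1}{66990 - 123} + 194} = \frac{1}{\frac{1}{66867} + 194} = \frac{1}{\frac{12972199}{66867}} = \frac{66867}{12972199}$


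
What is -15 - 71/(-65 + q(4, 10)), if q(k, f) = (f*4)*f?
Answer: -5096/335 ≈ -15.212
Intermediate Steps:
q(k, f) = 4*f² (q(k, f) = (4*f)*f = 4*f²)
-15 - 71/(-65 + q(4, 10)) = -15 - 71/(-65 + 4*10²) = -15 - 71/(-65 + 4*100) = -15 - 71/(-65 + 400) = -15 - 71/335 = -5096/335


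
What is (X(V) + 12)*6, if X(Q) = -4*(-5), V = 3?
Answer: 192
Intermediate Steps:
X(Q) = 20
(X(V) + 12)*6 = (20 + 12)*6 = 32*6 = 192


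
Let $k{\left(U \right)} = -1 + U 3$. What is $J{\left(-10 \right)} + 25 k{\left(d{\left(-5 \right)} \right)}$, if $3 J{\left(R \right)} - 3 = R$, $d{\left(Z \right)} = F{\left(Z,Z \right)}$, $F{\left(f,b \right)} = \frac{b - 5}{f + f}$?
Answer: $\frac{143}{3} \approx 47.667$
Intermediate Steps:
$F{\left(f,b \right)} = \frac{-5 + b}{2 f}$
$d{\left(Z \right)} = \frac{-5 + Z}{2 Z}$
$J{\left(R \right)} = 1 + \frac{R}{3}$
$k{\left(U \right)} = -1 + 3 U$
$J{\left(-10 \right)} + 25 k{\left(d{\left(-5 \right)} \right)} = \left(1 + \frac{1}{3} \left(-10\right)\right) + 25 \left(-1 + 3 \frac{-5 - 5}{2 \left(-5\right)}\right) = \left(1 - \frac{10}{3}\right) + 25 \left(-1 + 3 \cdot \frac{1}{2} \left(- \frac{1}{5}\right) \left(-10\right)\right) = - \frac{7}{3} + 25 \left(-1 + 3 \cdot 1\right) = - \frac{7}{3} + 25 \left(-1 + 3\right) = - \frac{7}{3} + 25 \cdot 2 = - \frac{7}{3} + 50 = \frac{143}{3}$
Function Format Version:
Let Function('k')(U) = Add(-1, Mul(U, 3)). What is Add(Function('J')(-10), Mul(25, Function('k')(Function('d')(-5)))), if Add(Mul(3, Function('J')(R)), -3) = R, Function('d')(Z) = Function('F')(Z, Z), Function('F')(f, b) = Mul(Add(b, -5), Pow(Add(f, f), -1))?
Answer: Rational(143, 3) ≈ 47.667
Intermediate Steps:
Function('F')(f, b) = Mul(Rational(1, 2), Pow(f, -1), Add(-5, b)) (Function('F')(f, b) = Mul(Add(-5, b), Pow(Mul(2, f), -1)) = Mul(Add(-5, b), Mul(Rational(1, 2), Pow(f, -1))) = Mul(Rational(1, 2), Pow(f, -1), Add(-5, b)))
Function('d')(Z) = Mul(Rational(1, 2), Pow(Z, -1), Add(-5, Z))
Function('J')(R) = Add(1, Mul(Rational(1, 3), R))
Function('k')(U) = Add(-1, Mul(3, U))
Add(Function('J')(-10), Mul(25, Function('k')(Function('d')(-5)))) = Add(Add(1, Mul(Rational(1, 3), -10)), Mul(25, Add(-1, Mul(3, Mul(Rational(1, 2), Pow(-5, -1), Add(-5, -5)))))) = Add(Add(1, Rational(-10, 3)), Mul(25, Add(-1, Mul(3, Mul(Rational(1, 2), Rational(-1, 5), -10))))) = Add(Rational(-7, 3), Mul(25, Add(-1, Mul(3, 1)))) = Add(Rational(-7, 3), Mul(25, Add(-1, 3))) = Add(Rational(-7, 3), Mul(25, 2)) = Add(Rational(-7, 3), 50) = Rational(143, 3)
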